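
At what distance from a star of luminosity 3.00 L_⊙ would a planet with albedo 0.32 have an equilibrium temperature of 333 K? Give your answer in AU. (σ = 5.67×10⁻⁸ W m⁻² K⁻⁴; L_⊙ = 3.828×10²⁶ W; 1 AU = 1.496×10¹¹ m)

L = 3.00 × 3.828×10²⁶ = 1.15×10²⁷ W.
From T_eq⁴ = L(1−A)/(16πσd²): d = √[L(1−A)/(16πσT_eq⁴)].
d = √[1.15×10²⁷ × 0.68 / (16π × 5.67×10⁻⁸ × (333)⁴)] = 1.49×10¹¹ m = 0.998 AU.

d ≈ 0.998 AU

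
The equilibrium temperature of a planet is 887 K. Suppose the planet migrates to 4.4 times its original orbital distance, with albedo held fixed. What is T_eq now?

T_eq ≈ 423 K

T_eq ∝ L^(1/4) · d^(−1/2).
T′ = 887 / 4.4^(1/2) = 423 K.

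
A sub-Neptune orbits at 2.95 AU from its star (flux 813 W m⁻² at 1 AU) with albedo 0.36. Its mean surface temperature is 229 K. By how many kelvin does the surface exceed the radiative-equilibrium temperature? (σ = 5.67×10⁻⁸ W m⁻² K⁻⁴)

ΔT ≈ 101.6 K

S = 813/2.95² = 93.42 W m⁻².
T_eq = [S(1−A)/(4σ)]^(1/4) = [93.42×0.64/(4×5.67×10⁻⁸)]^(1/4) = 127.4 K.
ΔT = T_surf − T_eq = 229 − 127.4.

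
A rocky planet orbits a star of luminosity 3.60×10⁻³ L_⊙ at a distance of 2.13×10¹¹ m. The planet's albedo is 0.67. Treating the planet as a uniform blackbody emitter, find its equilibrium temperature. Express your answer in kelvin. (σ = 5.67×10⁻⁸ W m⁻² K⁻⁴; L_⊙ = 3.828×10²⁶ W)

L = 3.60×10⁻³ × 3.828×10²⁶ = 1.38×10²⁴ W.
Flux: S = L/(4πd²) = 1.38×10²⁴/(4π×(2.13×10¹¹)²) = 2.42 W m⁻².
Energy balance: absorbed = emitted ⇒ πR²·S(1−A) = 4πR²·σT_eq⁴, so T_eq⁴ = S(1−A)/(4σ).
T_eq = [2.42 × 0.33 / (4 × 5.67×10⁻⁸)]^(1/4) = (3.52×10⁶)^(1/4) = 43.3 K.

T_eq ≈ 43.3 K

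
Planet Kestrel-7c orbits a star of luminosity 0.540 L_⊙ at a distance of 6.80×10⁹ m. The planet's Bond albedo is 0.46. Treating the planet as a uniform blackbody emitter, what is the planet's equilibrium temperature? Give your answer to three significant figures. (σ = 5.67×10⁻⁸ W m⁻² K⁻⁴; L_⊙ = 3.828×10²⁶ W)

T_eq ≈ 959 K

L = 0.540 × 3.828×10²⁶ = 2.07×10²⁶ W.
Flux: S = L/(4πd²) = 2.07×10²⁶/(4π×(6.80×10⁹)²) = 3.56×10⁵ W m⁻².
Energy balance: absorbed = emitted ⇒ πR²·S(1−A) = 4πR²·σT_eq⁴, so T_eq⁴ = S(1−A)/(4σ).
T_eq = [3.56×10⁵ × 0.54 / (4 × 5.67×10⁻⁸)]^(1/4) = (8.47×10¹¹)^(1/4) = 959 K.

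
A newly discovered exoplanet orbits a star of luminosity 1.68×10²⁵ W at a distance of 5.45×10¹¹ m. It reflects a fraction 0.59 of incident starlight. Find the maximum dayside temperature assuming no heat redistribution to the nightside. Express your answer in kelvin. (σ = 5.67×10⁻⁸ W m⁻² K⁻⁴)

T_ss ≈ 75.5 K

Flux: S = L/(4πd²) = 1.68×10²⁵/(4π×(5.45×10¹¹)²) = 4.50 W m⁻².
With no redistribution each surface element balances locally: S(1−A) = σT⁴.
T = [4.50 × 0.41 / 5.67×10⁻⁸]^(1/4) = (3.25×10⁷)^(1/4) = 75.5 K.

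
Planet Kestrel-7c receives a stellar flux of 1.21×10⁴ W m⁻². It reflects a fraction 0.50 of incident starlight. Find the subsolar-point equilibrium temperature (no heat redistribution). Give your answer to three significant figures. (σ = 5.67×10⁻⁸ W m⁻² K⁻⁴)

T_ss ≈ 572 K

At the subsolar point the surface absorbs S(1−A) and emits σT⁴ per unit area — no factor of 4, since only the local patch is in balance.
T = [1.21×10⁴ × 0.50 / 5.67×10⁻⁸]^(1/4) = (1.07×10¹¹)^(1/4) = 572 K.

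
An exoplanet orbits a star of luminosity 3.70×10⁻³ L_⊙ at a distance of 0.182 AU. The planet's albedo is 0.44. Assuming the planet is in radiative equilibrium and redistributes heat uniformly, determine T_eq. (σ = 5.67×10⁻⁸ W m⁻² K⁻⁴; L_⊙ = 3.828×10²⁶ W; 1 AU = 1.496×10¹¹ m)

T_eq ≈ 139 K

d = 0.182 AU = 2.72×10¹⁰ m.
L = 3.70×10⁻³ × 3.828×10²⁶ = 1.42×10²⁴ W.
Flux: S = L/(4πd²) = 1.42×10²⁴/(4π×(2.72×10¹⁰)²) = 152 W m⁻².
Energy balance: absorbed = emitted ⇒ πR²·S(1−A) = 4πR²·σT_eq⁴, so T_eq⁴ = S(1−A)/(4σ).
T_eq = [152 × 0.56 / (4 × 5.67×10⁻⁸)]^(1/4) = (3.75×10⁸)^(1/4) = 139 K.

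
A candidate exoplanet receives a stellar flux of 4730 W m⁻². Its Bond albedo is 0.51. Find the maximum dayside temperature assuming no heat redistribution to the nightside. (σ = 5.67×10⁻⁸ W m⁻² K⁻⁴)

T_ss ≈ 450 K

With no redistribution each surface element balances locally: S(1−A) = σT⁴.
T = [4730 × 0.49 / 5.67×10⁻⁸]^(1/4) = (4.09×10¹⁰)^(1/4) = 450 K.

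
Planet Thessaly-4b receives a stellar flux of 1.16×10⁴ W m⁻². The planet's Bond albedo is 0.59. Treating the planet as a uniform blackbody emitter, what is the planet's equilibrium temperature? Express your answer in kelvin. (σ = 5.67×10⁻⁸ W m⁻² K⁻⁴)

Energy balance: absorbed = emitted ⇒ πR²·S(1−A) = 4πR²·σT_eq⁴, so T_eq⁴ = S(1−A)/(4σ).
T_eq = [1.16×10⁴ × 0.41 / (4 × 5.67×10⁻⁸)]^(1/4) = (2.10×10¹⁰)^(1/4) = 381 K.

T_eq ≈ 381 K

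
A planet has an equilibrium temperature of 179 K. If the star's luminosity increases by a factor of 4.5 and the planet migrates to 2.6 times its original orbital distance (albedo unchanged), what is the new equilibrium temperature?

T_eq ≈ 162 K

T_eq ∝ L^(1/4) · d^(−1/2).
T′ = 179 × 4.5^(1/4) / 2.6^(1/2) = 162 K.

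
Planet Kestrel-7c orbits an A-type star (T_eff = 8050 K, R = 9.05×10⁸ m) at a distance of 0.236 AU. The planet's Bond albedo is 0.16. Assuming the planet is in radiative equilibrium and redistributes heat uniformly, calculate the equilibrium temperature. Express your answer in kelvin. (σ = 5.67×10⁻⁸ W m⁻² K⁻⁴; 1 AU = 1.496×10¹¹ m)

T_eq ≈ 872 K

d = 0.236 AU = 3.53×10¹⁰ m.
L = 4πR_⋆²σT_⋆⁴ = 4π(9.05×10⁸)² × 5.67×10⁻⁸ × (8050)⁴ = 2.45×10²⁷ W.
S = L/(4πd²) = 1.56×10⁵ W m⁻².
Energy balance: absorbed = emitted ⇒ πR²·S(1−A) = 4πR²·σT_eq⁴, so T_eq⁴ = S(1−A)/(4σ).
T_eq = [1.56×10⁵ × 0.84 / (4 × 5.67×10⁻⁸)]^(1/4) = (5.79×10¹¹)^(1/4) = 872 K.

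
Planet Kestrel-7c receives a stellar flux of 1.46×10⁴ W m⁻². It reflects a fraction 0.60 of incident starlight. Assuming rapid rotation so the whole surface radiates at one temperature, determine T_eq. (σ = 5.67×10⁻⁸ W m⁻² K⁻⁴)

T_eq ≈ 401 K

Energy balance: absorbed = emitted ⇒ πR²·S(1−A) = 4πR²·σT_eq⁴, so T_eq⁴ = S(1−A)/(4σ).
T_eq = [1.46×10⁴ × 0.40 / (4 × 5.67×10⁻⁸)]^(1/4) = (2.57×10¹⁰)^(1/4) = 401 K.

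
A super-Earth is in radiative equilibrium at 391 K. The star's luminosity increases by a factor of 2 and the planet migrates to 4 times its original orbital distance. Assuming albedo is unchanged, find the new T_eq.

T_eq ≈ 232 K

T_eq ∝ L^(1/4) · d^(−1/2).
T′ = 391 × 2^(1/4) / 4^(1/2) = 232 K.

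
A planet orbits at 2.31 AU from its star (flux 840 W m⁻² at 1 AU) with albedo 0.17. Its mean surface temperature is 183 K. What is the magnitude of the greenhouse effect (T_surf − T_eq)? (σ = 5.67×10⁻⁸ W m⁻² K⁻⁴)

ΔT ≈ 28.1 K

S = 840/2.31² = 157.4 W m⁻².
T_eq = [S(1−A)/(4σ)]^(1/4) = [157.4×0.83/(4×5.67×10⁻⁸)]^(1/4) = 154.9 K.
ΔT = T_surf − T_eq = 183 − 154.9.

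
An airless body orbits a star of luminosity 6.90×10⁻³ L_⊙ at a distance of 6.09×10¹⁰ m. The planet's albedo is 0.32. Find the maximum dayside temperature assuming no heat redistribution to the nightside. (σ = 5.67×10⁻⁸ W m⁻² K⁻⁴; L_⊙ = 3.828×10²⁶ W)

T_ss ≈ 161 K

L = 6.90×10⁻³ × 3.828×10²⁶ = 2.64×10²⁴ W.
Flux: S = L/(4πd²) = 2.64×10²⁴/(4π×(6.09×10¹⁰)²) = 56.7 W m⁻².
With no redistribution each surface element balances locally: S(1−A) = σT⁴.
T = [56.7 × 0.68 / 5.67×10⁻⁸]^(1/4) = (6.80×10⁸)^(1/4) = 161 K.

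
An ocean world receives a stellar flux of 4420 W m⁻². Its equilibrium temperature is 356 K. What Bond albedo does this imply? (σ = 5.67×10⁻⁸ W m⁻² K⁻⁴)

A ≈ 0.18

From T_eq⁴ = S(1−A)/(4σ): 1−A = 4σT_eq⁴/S.
1−A = 4 × 5.67×10⁻⁸ × (356)⁴ / 4420 = 0.824.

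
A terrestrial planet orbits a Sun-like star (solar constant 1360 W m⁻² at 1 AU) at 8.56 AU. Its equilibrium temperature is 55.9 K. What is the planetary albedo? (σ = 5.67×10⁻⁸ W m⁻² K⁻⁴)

Flux at 8.56 AU: S = 1360/8.56² = 18.6 W m⁻².
From T_eq⁴ = S(1−A)/(4σ): 1−A = 4σT_eq⁴/S.
1−A = 4 × 5.67×10⁻⁸ × (55.9)⁴ / 18.6 = 0.119.

A ≈ 0.88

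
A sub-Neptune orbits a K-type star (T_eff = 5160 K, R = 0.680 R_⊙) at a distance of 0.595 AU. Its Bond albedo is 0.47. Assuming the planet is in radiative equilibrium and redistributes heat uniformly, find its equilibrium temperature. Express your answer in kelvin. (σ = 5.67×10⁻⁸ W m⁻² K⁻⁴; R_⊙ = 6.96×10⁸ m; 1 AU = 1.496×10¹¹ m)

T_eq ≈ 227 K

R_⋆ = 0.680 × 6.96×10⁸ = 4.73×10⁸ m.
d = 0.595 AU = 8.90×10¹⁰ m.
L = 4πR_⋆²σT_⋆⁴ = 4π(4.73×10⁸)² × 5.67×10⁻⁸ × (5160)⁴ = 1.13×10²⁶ W.
S = L/(4πd²) = 1140 W m⁻².
Energy balance: absorbed = emitted ⇒ πR²·S(1−A) = 4πR²·σT_eq⁴, so T_eq⁴ = S(1−A)/(4σ).
T_eq = [1140 × 0.53 / (4 × 5.67×10⁻⁸)]^(1/4) = (2.66×10⁹)^(1/4) = 227 K.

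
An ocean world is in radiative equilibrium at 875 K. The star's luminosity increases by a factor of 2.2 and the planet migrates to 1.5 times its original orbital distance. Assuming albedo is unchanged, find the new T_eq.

T_eq ≈ 870 K

T_eq ∝ L^(1/4) · d^(−1/2).
T′ = 875 × 2.2^(1/4) / 1.5^(1/2) = 870 K.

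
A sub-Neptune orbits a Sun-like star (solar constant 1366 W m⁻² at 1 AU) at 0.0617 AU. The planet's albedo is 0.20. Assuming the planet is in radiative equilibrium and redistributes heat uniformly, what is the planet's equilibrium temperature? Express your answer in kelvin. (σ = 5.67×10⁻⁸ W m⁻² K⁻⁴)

T_eq ≈ 1060 K

Flux at 0.0617 AU: S = 1366/0.0617² = 3.59×10⁵ W m⁻².
Energy balance: absorbed = emitted ⇒ πR²·S(1−A) = 4πR²·σT_eq⁴, so T_eq⁴ = S(1−A)/(4σ).
T_eq = [3.59×10⁵ × 0.80 / (4 × 5.67×10⁻⁸)]^(1/4) = (1.27×10¹²)^(1/4) = 1060 K.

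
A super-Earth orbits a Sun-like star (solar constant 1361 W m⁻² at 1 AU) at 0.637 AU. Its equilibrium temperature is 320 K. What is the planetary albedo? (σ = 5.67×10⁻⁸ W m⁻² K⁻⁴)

Flux at 0.637 AU: S = 1361/0.637² = 3350 W m⁻².
From T_eq⁴ = S(1−A)/(4σ): 1−A = 4σT_eq⁴/S.
1−A = 4 × 5.67×10⁻⁸ × (320)⁴ / 3350 = 0.709.

A ≈ 0.29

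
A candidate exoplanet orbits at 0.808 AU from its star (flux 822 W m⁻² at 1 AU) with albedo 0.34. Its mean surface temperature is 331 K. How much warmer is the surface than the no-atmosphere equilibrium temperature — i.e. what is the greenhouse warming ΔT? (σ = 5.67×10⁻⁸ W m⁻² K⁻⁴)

S = 822/0.808² = 1259 W m⁻².
T_eq = [S(1−A)/(4σ)]^(1/4) = [1259×0.66/(4×5.67×10⁻⁸)]^(1/4) = 246.0 K.
ΔT = T_surf − T_eq = 331 − 246.0.

ΔT ≈ 85.0 K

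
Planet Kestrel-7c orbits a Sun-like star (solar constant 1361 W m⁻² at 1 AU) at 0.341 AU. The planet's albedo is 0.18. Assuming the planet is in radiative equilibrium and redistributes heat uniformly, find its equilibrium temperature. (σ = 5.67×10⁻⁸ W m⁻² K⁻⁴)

Flux at 0.341 AU: S = 1361/0.341² = 1.17×10⁴ W m⁻².
Energy balance: absorbed = emitted ⇒ πR²·S(1−A) = 4πR²·σT_eq⁴, so T_eq⁴ = S(1−A)/(4σ).
T_eq = [1.17×10⁴ × 0.82 / (4 × 5.67×10⁻⁸)]^(1/4) = (4.23×10¹⁰)^(1/4) = 454 K.

T_eq ≈ 454 K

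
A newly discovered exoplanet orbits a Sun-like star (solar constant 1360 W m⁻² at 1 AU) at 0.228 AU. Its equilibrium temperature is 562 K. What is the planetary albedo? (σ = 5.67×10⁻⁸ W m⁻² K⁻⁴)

Flux at 0.228 AU: S = 1360/0.228² = 2.62×10⁴ W m⁻².
From T_eq⁴ = S(1−A)/(4σ): 1−A = 4σT_eq⁴/S.
1−A = 4 × 5.67×10⁻⁸ × (562)⁴ / 2.62×10⁴ = 0.865.

A ≈ 0.14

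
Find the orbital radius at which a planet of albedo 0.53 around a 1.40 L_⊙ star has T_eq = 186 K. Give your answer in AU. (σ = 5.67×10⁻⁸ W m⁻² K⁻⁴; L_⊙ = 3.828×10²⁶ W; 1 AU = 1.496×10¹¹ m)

L = 1.40 × 3.828×10²⁶ = 5.36×10²⁶ W.
From T_eq⁴ = L(1−A)/(16πσd²): d = √[L(1−A)/(16πσT_eq⁴)].
d = √[5.36×10²⁶ × 0.47 / (16π × 5.67×10⁻⁸ × (186)⁴)] = 2.72×10¹¹ m = 1.82 AU.

d ≈ 1.82 AU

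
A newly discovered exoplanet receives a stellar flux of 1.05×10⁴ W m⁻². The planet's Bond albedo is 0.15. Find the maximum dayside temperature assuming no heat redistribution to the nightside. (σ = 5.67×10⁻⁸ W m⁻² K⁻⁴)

With no redistribution each surface element balances locally: S(1−A) = σT⁴.
T = [1.05×10⁴ × 0.85 / 5.67×10⁻⁸]^(1/4) = (1.57×10¹¹)^(1/4) = 630 K.

T_ss ≈ 630 K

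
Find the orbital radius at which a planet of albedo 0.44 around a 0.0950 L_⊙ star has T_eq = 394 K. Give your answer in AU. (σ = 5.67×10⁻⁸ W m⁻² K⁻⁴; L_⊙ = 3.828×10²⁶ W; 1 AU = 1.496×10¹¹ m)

d ≈ 0.115 AU

L = 0.0950 × 3.828×10²⁶ = 3.64×10²⁵ W.
From T_eq⁴ = L(1−A)/(16πσd²): d = √[L(1−A)/(16πσT_eq⁴)].
d = √[3.64×10²⁵ × 0.56 / (16π × 5.67×10⁻⁸ × (394)⁴)] = 1.72×10¹⁰ m = 0.115 AU.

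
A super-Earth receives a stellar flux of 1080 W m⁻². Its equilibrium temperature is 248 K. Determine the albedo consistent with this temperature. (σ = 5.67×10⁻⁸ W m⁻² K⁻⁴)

From T_eq⁴ = S(1−A)/(4σ): 1−A = 4σT_eq⁴/S.
1−A = 4 × 5.67×10⁻⁸ × (248)⁴ / 1080 = 0.794.

A ≈ 0.21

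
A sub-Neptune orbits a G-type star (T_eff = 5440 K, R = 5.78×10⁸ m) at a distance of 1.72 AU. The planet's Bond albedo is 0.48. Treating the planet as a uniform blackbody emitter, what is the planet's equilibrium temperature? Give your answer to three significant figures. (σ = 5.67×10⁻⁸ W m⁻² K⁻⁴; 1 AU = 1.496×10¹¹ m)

T_eq ≈ 155 K

d = 1.72 AU = 2.57×10¹¹ m.
L = 4πR_⋆²σT_⋆⁴ = 4π(5.78×10⁸)² × 5.67×10⁻⁸ × (5440)⁴ = 2.08×10²⁶ W.
S = L/(4πd²) = 251 W m⁻².
Energy balance: absorbed = emitted ⇒ πR²·S(1−A) = 4πR²·σT_eq⁴, so T_eq⁴ = S(1−A)/(4σ).
T_eq = [251 × 0.52 / (4 × 5.67×10⁻⁸)]^(1/4) = (5.74×10⁸)^(1/4) = 155 K.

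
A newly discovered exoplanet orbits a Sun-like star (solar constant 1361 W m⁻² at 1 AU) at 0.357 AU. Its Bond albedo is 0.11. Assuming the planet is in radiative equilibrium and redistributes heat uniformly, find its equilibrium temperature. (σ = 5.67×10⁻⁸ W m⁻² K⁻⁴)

T_eq ≈ 452 K

Flux at 0.357 AU: S = 1361/0.357² = 1.07×10⁴ W m⁻².
Energy balance: absorbed = emitted ⇒ πR²·S(1−A) = 4πR²·σT_eq⁴, so T_eq⁴ = S(1−A)/(4σ).
T_eq = [1.07×10⁴ × 0.89 / (4 × 5.67×10⁻⁸)]^(1/4) = (4.19×10¹⁰)^(1/4) = 452 K.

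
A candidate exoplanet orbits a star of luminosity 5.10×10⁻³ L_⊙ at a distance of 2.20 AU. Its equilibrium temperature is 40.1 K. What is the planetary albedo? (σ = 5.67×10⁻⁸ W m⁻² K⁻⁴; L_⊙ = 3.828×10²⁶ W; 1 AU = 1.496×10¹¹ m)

A ≈ 0.59

d = 2.20 AU = 3.29×10¹¹ m.
L = 5.10×10⁻³ × 3.828×10²⁶ = 1.95×10²⁴ W.
Flux: S = L/(4πd²) = 1.95×10²⁴/(4π×(3.29×10¹¹)²) = 1.43 W m⁻².
From T_eq⁴ = S(1−A)/(4σ): 1−A = 4σT_eq⁴/S.
1−A = 4 × 5.67×10⁻⁸ × (40.1)⁴ / 1.43 = 0.409.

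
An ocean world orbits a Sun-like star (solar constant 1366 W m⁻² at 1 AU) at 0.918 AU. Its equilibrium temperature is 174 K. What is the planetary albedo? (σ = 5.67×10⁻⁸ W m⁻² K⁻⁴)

Flux at 0.918 AU: S = 1366/0.918² = 1620 W m⁻².
From T_eq⁴ = S(1−A)/(4σ): 1−A = 4σT_eq⁴/S.
1−A = 4 × 5.67×10⁻⁸ × (174)⁴ / 1620 = 0.128.

A ≈ 0.87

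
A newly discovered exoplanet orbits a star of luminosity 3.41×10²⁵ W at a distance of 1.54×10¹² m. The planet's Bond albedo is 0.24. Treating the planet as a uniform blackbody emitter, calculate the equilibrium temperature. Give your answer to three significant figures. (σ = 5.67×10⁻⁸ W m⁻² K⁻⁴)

Flux: S = L/(4πd²) = 3.41×10²⁵/(4π×(1.54×10¹²)²) = 1.14 W m⁻².
Energy balance: absorbed = emitted ⇒ πR²·S(1−A) = 4πR²·σT_eq⁴, so T_eq⁴ = S(1−A)/(4σ).
T_eq = [1.14 × 0.76 / (4 × 5.67×10⁻⁸)]^(1/4) = (3.83×10⁶)^(1/4) = 44.3 K.

T_eq ≈ 44.3 K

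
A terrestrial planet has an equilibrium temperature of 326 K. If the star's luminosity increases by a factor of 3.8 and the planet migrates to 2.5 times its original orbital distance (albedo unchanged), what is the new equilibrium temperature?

T_eq ≈ 288 K

T_eq ∝ L^(1/4) · d^(−1/2).
T′ = 326 × 3.8^(1/4) / 2.5^(1/2) = 288 K.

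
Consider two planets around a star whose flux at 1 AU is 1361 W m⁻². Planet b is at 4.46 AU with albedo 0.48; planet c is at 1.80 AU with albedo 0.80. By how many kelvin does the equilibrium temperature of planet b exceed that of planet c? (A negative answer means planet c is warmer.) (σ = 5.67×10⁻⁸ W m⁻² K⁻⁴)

T_eq = [S₀(1−A)/(4σd²)]^(1/4), so T ∝ (1−A)^(1/4) / √d.
T₁ = [1361×0.52/(4×5.67×10⁻⁸×4.46²)]^(1/4) = 111.91 K.
T₂ = [1361×0.20/(4×5.67×10⁻⁸×1.80²)]^(1/4) = 138.73 K.

ΔT ≈ -26.8 K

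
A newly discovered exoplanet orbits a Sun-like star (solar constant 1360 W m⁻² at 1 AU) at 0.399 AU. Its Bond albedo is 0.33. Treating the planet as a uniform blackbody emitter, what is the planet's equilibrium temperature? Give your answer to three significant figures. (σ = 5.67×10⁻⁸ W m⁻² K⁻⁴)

Flux at 0.399 AU: S = 1360/0.399² = 8540 W m⁻².
Energy balance: absorbed = emitted ⇒ πR²·S(1−A) = 4πR²·σT_eq⁴, so T_eq⁴ = S(1−A)/(4σ).
T_eq = [8540 × 0.67 / (4 × 5.67×10⁻⁸)]^(1/4) = (2.52×10¹⁰)^(1/4) = 399 K.

T_eq ≈ 399 K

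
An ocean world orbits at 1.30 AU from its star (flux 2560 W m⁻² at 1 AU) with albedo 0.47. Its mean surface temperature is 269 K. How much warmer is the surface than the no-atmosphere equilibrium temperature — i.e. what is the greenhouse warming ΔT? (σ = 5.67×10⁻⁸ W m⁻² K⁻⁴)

S = 2560/1.30² = 1515 W m⁻².
T_eq = [S(1−A)/(4σ)]^(1/4) = [1515×0.53/(4×5.67×10⁻⁸)]^(1/4) = 243.9 K.
ΔT = T_surf − T_eq = 269 − 243.9.

ΔT ≈ 25.1 K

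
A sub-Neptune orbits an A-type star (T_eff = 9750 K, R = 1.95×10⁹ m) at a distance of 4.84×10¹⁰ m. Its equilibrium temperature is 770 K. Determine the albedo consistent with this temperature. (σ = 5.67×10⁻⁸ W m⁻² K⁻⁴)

A ≈ 0.90

L = 4πR_⋆²σT_⋆⁴ = 4π(1.95×10⁹)² × 5.67×10⁻⁸ × (9750)⁴ = 2.45×10²⁸ W.
S = L/(4πd²) = 8.32×10⁵ W m⁻².
From T_eq⁴ = S(1−A)/(4σ): 1−A = 4σT_eq⁴/S.
1−A = 4 × 5.67×10⁻⁸ × (770)⁴ / 8.32×10⁵ = 0.096.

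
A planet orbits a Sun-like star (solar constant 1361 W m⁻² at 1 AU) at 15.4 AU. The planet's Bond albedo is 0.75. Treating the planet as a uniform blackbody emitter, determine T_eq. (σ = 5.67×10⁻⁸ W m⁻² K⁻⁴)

Flux at 15.4 AU: S = 1361/15.4² = 5.74 W m⁻².
Energy balance: absorbed = emitted ⇒ πR²·S(1−A) = 4πR²·σT_eq⁴, so T_eq⁴ = S(1−A)/(4σ).
T_eq = [5.74 × 0.25 / (4 × 5.67×10⁻⁸)]^(1/4) = (6.33×10⁶)^(1/4) = 50.2 K.

T_eq ≈ 50.2 K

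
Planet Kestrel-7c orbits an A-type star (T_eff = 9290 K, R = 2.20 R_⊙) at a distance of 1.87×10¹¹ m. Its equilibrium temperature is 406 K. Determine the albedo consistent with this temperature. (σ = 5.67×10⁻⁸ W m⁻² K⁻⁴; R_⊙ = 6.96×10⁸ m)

A ≈ 0.78

R_⋆ = 2.20 × 6.96×10⁸ = 1.53×10⁹ m.
L = 4πR_⋆²σT_⋆⁴ = 4π(1.53×10⁹)² × 5.67×10⁻⁸ × (9290)⁴ = 1.24×10²⁸ W.
S = L/(4πd²) = 2.83×10⁴ W m⁻².
From T_eq⁴ = S(1−A)/(4σ): 1−A = 4σT_eq⁴/S.
1−A = 4 × 5.67×10⁻⁸ × (406)⁴ / 2.83×10⁴ = 0.218.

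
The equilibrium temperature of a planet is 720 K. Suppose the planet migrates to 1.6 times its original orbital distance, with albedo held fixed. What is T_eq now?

T_eq ∝ L^(1/4) · d^(−1/2).
T′ = 720 / 1.6^(1/2) = 569 K.

T_eq ≈ 569 K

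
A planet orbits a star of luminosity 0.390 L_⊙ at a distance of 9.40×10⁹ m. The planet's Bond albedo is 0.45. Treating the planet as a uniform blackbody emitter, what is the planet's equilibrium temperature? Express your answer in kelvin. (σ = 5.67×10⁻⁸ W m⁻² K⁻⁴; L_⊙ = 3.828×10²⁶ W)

L = 0.390 × 3.828×10²⁶ = 1.49×10²⁶ W.
Flux: S = L/(4πd²) = 1.49×10²⁶/(4π×(9.40×10⁹)²) = 1.34×10⁵ W m⁻².
Energy balance: absorbed = emitted ⇒ πR²·S(1−A) = 4πR²·σT_eq⁴, so T_eq⁴ = S(1−A)/(4σ).
T_eq = [1.34×10⁵ × 0.55 / (4 × 5.67×10⁻⁸)]^(1/4) = (3.26×10¹¹)^(1/4) = 756 K.

T_eq ≈ 756 K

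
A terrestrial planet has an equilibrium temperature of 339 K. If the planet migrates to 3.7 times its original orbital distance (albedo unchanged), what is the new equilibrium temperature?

T_eq ≈ 176 K

T_eq ∝ L^(1/4) · d^(−1/2).
T′ = 339 / 3.7^(1/2) = 176 K.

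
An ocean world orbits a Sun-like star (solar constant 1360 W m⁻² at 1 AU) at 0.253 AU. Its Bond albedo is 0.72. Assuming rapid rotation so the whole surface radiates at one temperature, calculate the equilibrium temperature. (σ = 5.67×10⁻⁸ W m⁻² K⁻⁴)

Flux at 0.253 AU: S = 1360/0.253² = 2.12×10⁴ W m⁻².
Energy balance: absorbed = emitted ⇒ πR²·S(1−A) = 4πR²·σT_eq⁴, so T_eq⁴ = S(1−A)/(4σ).
T_eq = [2.12×10⁴ × 0.28 / (4 × 5.67×10⁻⁸)]^(1/4) = (2.62×10¹⁰)^(1/4) = 402 K.

T_eq ≈ 402 K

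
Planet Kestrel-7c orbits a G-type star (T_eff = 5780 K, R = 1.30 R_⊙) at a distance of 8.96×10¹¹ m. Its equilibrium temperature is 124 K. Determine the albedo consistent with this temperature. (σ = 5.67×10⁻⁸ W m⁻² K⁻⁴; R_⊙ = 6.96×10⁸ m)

A ≈ 0.17

R_⋆ = 1.30 × 6.96×10⁸ = 9.05×10⁸ m.
L = 4πR_⋆²σT_⋆⁴ = 4π(9.05×10⁸)² × 5.67×10⁻⁸ × (5780)⁴ = 6.51×10²⁶ W.
S = L/(4πd²) = 64.5 W m⁻².
From T_eq⁴ = S(1−A)/(4σ): 1−A = 4σT_eq⁴/S.
1−A = 4 × 5.67×10⁻⁸ × (124)⁴ / 64.5 = 0.831.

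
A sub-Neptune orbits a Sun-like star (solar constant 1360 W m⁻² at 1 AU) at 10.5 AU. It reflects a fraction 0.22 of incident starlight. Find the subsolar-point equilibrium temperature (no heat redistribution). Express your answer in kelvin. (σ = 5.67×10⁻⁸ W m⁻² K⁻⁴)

T_ss ≈ 114 K

Flux at 10.5 AU: S = 1360/10.5² = 12.3 W m⁻².
At the subsolar point the surface absorbs S(1−A) and emits σT⁴ per unit area — no factor of 4, since only the local patch is in balance.
T = [12.3 × 0.78 / 5.67×10⁻⁸]^(1/4) = (1.70×10⁸)^(1/4) = 114 K.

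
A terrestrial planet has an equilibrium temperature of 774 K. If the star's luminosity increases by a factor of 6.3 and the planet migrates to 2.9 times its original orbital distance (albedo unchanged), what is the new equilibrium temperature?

T_eq ≈ 720 K

T_eq ∝ L^(1/4) · d^(−1/2).
T′ = 774 × 6.3^(1/4) / 2.9^(1/2) = 720 K.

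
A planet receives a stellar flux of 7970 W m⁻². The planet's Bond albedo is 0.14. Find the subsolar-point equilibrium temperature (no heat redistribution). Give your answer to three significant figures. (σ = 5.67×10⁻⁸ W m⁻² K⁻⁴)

T_ss ≈ 590 K

At the subsolar point the surface absorbs S(1−A) and emits σT⁴ per unit area — no factor of 4, since only the local patch is in balance.
T = [7970 × 0.86 / 5.67×10⁻⁸]^(1/4) = (1.21×10¹¹)^(1/4) = 590 K.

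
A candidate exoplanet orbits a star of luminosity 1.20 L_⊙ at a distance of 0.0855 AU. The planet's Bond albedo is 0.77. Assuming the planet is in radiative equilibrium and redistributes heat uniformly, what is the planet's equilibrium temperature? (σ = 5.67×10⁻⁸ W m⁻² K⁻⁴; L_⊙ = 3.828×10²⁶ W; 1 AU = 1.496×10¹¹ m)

d = 0.0855 AU = 1.28×10¹⁰ m.
L = 1.20 × 3.828×10²⁶ = 4.59×10²⁶ W.
Flux: S = L/(4πd²) = 4.59×10²⁶/(4π×(1.28×10¹⁰)²) = 2.23×10⁵ W m⁻².
Energy balance: absorbed = emitted ⇒ πR²·S(1−A) = 4πR²·σT_eq⁴, so T_eq⁴ = S(1−A)/(4σ).
T_eq = [2.23×10⁵ × 0.23 / (4 × 5.67×10⁻⁸)]^(1/4) = (2.27×10¹¹)^(1/4) = 690 K.

T_eq ≈ 690 K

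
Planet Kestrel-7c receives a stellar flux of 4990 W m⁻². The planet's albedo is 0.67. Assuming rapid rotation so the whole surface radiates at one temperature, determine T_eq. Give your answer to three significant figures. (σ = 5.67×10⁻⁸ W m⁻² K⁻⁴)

Energy balance: absorbed = emitted ⇒ πR²·S(1−A) = 4πR²·σT_eq⁴, so T_eq⁴ = S(1−A)/(4σ).
T_eq = [4990 × 0.33 / (4 × 5.67×10⁻⁸)]^(1/4) = (7.26×10⁹)^(1/4) = 292 K.

T_eq ≈ 292 K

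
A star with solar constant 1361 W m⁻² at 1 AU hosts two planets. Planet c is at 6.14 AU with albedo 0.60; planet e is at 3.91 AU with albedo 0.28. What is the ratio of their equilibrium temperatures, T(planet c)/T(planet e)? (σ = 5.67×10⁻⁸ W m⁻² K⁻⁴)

T₁/T₂ ≈ 0.689

T_eq = [S₀(1−A)/(4σd²)]^(1/4), so T ∝ (1−A)^(1/4) / √d.
T₁ = [1361×0.40/(4×5.67×10⁻⁸×6.14²)]^(1/4) = 89.33 K.
T₂ = [1361×0.72/(4×5.67×10⁻⁸×3.91²)]^(1/4) = 129.66 K.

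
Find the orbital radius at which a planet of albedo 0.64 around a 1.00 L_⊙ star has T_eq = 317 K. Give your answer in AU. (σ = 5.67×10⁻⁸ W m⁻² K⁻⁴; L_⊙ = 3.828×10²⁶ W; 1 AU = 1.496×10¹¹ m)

d ≈ 0.463 AU

L = 1.00 × 3.828×10²⁶ = 3.83×10²⁶ W.
From T_eq⁴ = L(1−A)/(16πσd²): d = √[L(1−A)/(16πσT_eq⁴)].
d = √[3.83×10²⁶ × 0.36 / (16π × 5.67×10⁻⁸ × (317)⁴)] = 6.92×10¹⁰ m = 0.463 AU.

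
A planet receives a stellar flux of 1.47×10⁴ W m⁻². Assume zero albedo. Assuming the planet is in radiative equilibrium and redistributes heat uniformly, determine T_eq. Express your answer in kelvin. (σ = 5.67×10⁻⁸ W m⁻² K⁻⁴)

Energy balance: absorbed = emitted ⇒ πR²·S(1−A) = 4πR²·σT_eq⁴, so T_eq⁴ = S(1−A)/(4σ).
T_eq = [1.47×10⁴ × 1.00 / (4 × 5.67×10⁻⁸)]^(1/4) = (6.48×10¹⁰)^(1/4) = 505 K.

T_eq ≈ 505 K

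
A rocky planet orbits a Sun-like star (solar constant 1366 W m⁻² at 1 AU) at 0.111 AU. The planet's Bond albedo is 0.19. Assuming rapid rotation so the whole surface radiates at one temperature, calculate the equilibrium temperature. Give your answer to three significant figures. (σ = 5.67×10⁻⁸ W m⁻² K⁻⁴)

T_eq ≈ 793 K

Flux at 0.111 AU: S = 1366/0.111² = 1.11×10⁵ W m⁻².
Energy balance: absorbed = emitted ⇒ πR²·S(1−A) = 4πR²·σT_eq⁴, so T_eq⁴ = S(1−A)/(4σ).
T_eq = [1.11×10⁵ × 0.81 / (4 × 5.67×10⁻⁸)]^(1/4) = (3.96×10¹¹)^(1/4) = 793 K.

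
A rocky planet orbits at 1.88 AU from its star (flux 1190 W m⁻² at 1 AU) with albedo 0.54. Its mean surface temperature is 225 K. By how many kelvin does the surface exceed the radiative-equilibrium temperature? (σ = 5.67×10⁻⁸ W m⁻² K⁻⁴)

ΔT ≈ 63.3 K

S = 1190/1.88² = 336.7 W m⁻².
T_eq = [S(1−A)/(4σ)]^(1/4) = [336.7×0.46/(4×5.67×10⁻⁸)]^(1/4) = 161.7 K.
ΔT = T_surf − T_eq = 225 − 161.7.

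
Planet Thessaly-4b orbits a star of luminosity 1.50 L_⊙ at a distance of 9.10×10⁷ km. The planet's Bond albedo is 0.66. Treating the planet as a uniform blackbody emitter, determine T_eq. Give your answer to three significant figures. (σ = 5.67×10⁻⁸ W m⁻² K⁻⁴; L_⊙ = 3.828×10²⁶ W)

d = 9.10×10⁷ km = 9.10×10¹⁰ m.
L = 1.50 × 3.828×10²⁶ = 5.74×10²⁶ W.
Flux: S = L/(4πd²) = 5.74×10²⁶/(4π×(9.10×10¹⁰)²) = 5520 W m⁻².
Energy balance: absorbed = emitted ⇒ πR²·S(1−A) = 4πR²·σT_eq⁴, so T_eq⁴ = S(1−A)/(4σ).
T_eq = [5520 × 0.34 / (4 × 5.67×10⁻⁸)]^(1/4) = (8.27×10⁹)^(1/4) = 302 K.

T_eq ≈ 302 K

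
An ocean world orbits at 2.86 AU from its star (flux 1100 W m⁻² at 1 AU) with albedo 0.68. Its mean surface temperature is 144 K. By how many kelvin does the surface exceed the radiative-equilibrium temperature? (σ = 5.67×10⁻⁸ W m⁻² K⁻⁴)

ΔT ≈ 26.6 K

S = 1100/2.86² = 134.5 W m⁻².
T_eq = [S(1−A)/(4σ)]^(1/4) = [134.5×0.32/(4×5.67×10⁻⁸)]^(1/4) = 117.4 K.
ΔT = T_surf − T_eq = 144 − 117.4.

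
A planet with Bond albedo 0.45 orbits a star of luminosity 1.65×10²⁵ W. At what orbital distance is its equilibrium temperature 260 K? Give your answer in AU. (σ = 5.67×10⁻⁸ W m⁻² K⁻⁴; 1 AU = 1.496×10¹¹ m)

From T_eq⁴ = L(1−A)/(16πσd²): d = √[L(1−A)/(16πσT_eq⁴)].
d = √[1.65×10²⁵ × 0.55 / (16π × 5.67×10⁻⁸ × (260)⁴)] = 2.64×10¹⁰ m = 0.176 AU.

d ≈ 0.176 AU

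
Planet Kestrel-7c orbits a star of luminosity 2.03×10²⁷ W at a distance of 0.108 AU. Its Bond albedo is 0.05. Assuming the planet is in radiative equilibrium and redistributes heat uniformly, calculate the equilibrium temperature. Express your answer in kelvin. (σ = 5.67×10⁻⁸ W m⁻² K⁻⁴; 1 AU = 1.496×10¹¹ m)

T_eq ≈ 1270 K

d = 0.108 AU = 1.62×10¹⁰ m.
Flux: S = L/(4πd²) = 2.03×10²⁷/(4π×(1.62×10¹⁰)²) = 6.19×10⁵ W m⁻².
Energy balance: absorbed = emitted ⇒ πR²·S(1−A) = 4πR²·σT_eq⁴, so T_eq⁴ = S(1−A)/(4σ).
T_eq = [6.19×10⁵ × 0.95 / (4 × 5.67×10⁻⁸)]^(1/4) = (2.59×10¹²)^(1/4) = 1270 K.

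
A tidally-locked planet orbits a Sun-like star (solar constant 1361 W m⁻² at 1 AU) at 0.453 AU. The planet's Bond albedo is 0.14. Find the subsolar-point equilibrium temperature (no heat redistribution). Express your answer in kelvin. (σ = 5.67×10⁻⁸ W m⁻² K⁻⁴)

T_ss ≈ 563 K

Flux at 0.453 AU: S = 1361/0.453² = 6630 W m⁻².
At the subsolar point the surface absorbs S(1−A) and emits σT⁴ per unit area — no factor of 4, since only the local patch is in balance.
T = [6630 × 0.86 / 5.67×10⁻⁸]^(1/4) = (1.01×10¹¹)^(1/4) = 563 K.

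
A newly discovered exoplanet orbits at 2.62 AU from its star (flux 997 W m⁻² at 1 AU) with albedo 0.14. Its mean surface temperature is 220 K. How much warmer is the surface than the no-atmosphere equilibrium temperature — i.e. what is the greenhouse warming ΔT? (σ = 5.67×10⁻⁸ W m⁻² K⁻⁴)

ΔT ≈ 66.8 K

S = 997/2.62² = 145.2 W m⁻².
T_eq = [S(1−A)/(4σ)]^(1/4) = [145.2×0.86/(4×5.67×10⁻⁸)]^(1/4) = 153.2 K.
ΔT = T_surf − T_eq = 220 − 153.2.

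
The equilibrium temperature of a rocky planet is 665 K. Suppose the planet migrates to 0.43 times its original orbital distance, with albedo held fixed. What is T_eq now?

T_eq ∝ L^(1/4) · d^(−1/2).
T′ = 665 / 0.43^(1/2) = 1010 K.

T_eq ≈ 1010 K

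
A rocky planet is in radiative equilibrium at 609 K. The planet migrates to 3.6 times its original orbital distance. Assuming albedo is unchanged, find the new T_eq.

T_eq ≈ 321 K

T_eq ∝ L^(1/4) · d^(−1/2).
T′ = 609 / 3.6^(1/2) = 321 K.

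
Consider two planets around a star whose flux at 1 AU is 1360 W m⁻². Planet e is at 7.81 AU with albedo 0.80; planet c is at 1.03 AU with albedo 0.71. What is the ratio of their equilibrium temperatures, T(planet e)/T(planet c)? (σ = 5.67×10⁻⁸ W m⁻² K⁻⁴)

T₁/T₂ ≈ 0.331

T_eq = [S₀(1−A)/(4σd²)]^(1/4), so T ∝ (1−A)^(1/4) / √d.
T₁ = [1360×0.20/(4×5.67×10⁻⁸×7.81²)]^(1/4) = 66.59 K.
T₂ = [1360×0.29/(4×5.67×10⁻⁸×1.03²)]^(1/4) = 201.21 K.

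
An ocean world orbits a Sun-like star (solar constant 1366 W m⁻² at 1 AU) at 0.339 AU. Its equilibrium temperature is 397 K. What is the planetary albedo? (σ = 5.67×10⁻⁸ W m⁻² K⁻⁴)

A ≈ 0.53

Flux at 0.339 AU: S = 1366/0.339² = 1.19×10⁴ W m⁻².
From T_eq⁴ = S(1−A)/(4σ): 1−A = 4σT_eq⁴/S.
1−A = 4 × 5.67×10⁻⁸ × (397)⁴ / 1.19×10⁴ = 0.474.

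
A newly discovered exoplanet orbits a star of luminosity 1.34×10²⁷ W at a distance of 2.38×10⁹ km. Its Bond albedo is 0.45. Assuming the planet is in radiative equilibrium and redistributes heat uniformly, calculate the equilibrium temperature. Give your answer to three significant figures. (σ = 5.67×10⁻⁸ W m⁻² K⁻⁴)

T_eq ≈ 82.2 K

d = 2.38×10⁹ km = 2.38×10¹² m.
Flux: S = L/(4πd²) = 1.34×10²⁷/(4π×(2.38×10¹²)²) = 18.8 W m⁻².
Energy balance: absorbed = emitted ⇒ πR²·S(1−A) = 4πR²·σT_eq⁴, so T_eq⁴ = S(1−A)/(4σ).
T_eq = [18.8 × 0.55 / (4 × 5.67×10⁻⁸)]^(1/4) = (4.57×10⁷)^(1/4) = 82.2 K.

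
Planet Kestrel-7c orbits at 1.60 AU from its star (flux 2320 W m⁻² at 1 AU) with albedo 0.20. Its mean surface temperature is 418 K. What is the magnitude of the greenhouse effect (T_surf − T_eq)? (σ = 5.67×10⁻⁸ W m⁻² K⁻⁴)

S = 2320/1.60² = 906.2 W m⁻².
T_eq = [S(1−A)/(4σ)]^(1/4) = [906.2×0.80/(4×5.67×10⁻⁸)]^(1/4) = 237.8 K.
ΔT = T_surf − T_eq = 418 − 237.8.

ΔT ≈ 180.2 K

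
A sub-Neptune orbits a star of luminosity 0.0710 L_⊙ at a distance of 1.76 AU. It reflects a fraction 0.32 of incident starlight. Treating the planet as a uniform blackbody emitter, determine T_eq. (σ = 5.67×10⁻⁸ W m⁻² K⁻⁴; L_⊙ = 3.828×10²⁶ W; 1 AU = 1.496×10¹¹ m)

T_eq ≈ 98.3 K

d = 1.76 AU = 2.63×10¹¹ m.
L = 0.0710 × 3.828×10²⁶ = 2.72×10²⁵ W.
Flux: S = L/(4πd²) = 2.72×10²⁵/(4π×(2.63×10¹¹)²) = 31.2 W m⁻².
Energy balance: absorbed = emitted ⇒ πR²·S(1−A) = 4πR²·σT_eq⁴, so T_eq⁴ = S(1−A)/(4σ).
T_eq = [31.2 × 0.68 / (4 × 5.67×10⁻⁸)]^(1/4) = (9.35×10⁷)^(1/4) = 98.3 K.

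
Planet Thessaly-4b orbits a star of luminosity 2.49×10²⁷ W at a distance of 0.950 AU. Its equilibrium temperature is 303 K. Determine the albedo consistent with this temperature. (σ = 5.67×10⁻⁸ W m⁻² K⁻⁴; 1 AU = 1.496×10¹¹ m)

A ≈ 0.81

d = 0.950 AU = 1.42×10¹¹ m.
Flux: S = L/(4πd²) = 2.49×10²⁷/(4π×(1.42×10¹¹)²) = 9810 W m⁻².
From T_eq⁴ = S(1−A)/(4σ): 1−A = 4σT_eq⁴/S.
1−A = 4 × 5.67×10⁻⁸ × (303)⁴ / 9810 = 0.195.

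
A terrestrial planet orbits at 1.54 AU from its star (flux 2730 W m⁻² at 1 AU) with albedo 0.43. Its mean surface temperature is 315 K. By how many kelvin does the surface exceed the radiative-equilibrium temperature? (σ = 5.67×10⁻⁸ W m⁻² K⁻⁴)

ΔT ≈ 83.1 K

S = 2730/1.54² = 1151 W m⁻².
T_eq = [S(1−A)/(4σ)]^(1/4) = [1151×0.57/(4×5.67×10⁻⁸)]^(1/4) = 231.9 K.
ΔT = T_surf − T_eq = 315 − 231.9.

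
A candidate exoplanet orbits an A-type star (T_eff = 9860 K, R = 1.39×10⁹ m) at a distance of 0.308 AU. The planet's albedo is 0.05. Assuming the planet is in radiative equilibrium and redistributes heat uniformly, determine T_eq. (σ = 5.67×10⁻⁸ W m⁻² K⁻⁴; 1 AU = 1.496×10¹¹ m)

d = 0.308 AU = 4.61×10¹⁰ m.
L = 4πR_⋆²σT_⋆⁴ = 4π(1.39×10⁹)² × 5.67×10⁻⁸ × (9860)⁴ = 1.30×10²⁸ W.
S = L/(4πd²) = 4.88×10⁵ W m⁻².
Energy balance: absorbed = emitted ⇒ πR²·S(1−A) = 4πR²·σT_eq⁴, so T_eq⁴ = S(1−A)/(4σ).
T_eq = [4.88×10⁵ × 0.95 / (4 × 5.67×10⁻⁸)]^(1/4) = (2.04×10¹²)^(1/4) = 1200 K.

T_eq ≈ 1200 K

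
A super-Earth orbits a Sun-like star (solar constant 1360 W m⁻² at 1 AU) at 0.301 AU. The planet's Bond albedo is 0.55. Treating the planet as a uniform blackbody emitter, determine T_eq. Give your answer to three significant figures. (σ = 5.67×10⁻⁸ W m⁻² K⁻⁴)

T_eq ≈ 415 K

Flux at 0.301 AU: S = 1360/0.301² = 1.50×10⁴ W m⁻².
Energy balance: absorbed = emitted ⇒ πR²·S(1−A) = 4πR²·σT_eq⁴, so T_eq⁴ = S(1−A)/(4σ).
T_eq = [1.50×10⁴ × 0.45 / (4 × 5.67×10⁻⁸)]^(1/4) = (2.98×10¹⁰)^(1/4) = 415 K.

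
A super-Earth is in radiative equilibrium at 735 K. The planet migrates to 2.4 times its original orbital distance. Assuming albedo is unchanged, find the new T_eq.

T_eq ≈ 474 K

T_eq ∝ L^(1/4) · d^(−1/2).
T′ = 735 / 2.4^(1/2) = 474 K.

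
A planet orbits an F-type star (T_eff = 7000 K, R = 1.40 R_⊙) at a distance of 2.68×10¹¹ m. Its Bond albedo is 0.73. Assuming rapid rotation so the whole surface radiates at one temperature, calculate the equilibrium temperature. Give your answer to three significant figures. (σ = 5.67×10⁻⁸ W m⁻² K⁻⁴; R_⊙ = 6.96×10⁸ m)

T_eq ≈ 215 K

R_⋆ = 1.40 × 6.96×10⁸ = 9.74×10⁸ m.
L = 4πR_⋆²σT_⋆⁴ = 4π(9.74×10⁸)² × 5.67×10⁻⁸ × (7000)⁴ = 1.62×10²⁷ W.
S = L/(4πd²) = 1800 W m⁻².
Energy balance: absorbed = emitted ⇒ πR²·S(1−A) = 4πR²·σT_eq⁴, so T_eq⁴ = S(1−A)/(4σ).
T_eq = [1800 × 0.27 / (4 × 5.67×10⁻⁸)]^(1/4) = (2.14×10⁹)^(1/4) = 215 K.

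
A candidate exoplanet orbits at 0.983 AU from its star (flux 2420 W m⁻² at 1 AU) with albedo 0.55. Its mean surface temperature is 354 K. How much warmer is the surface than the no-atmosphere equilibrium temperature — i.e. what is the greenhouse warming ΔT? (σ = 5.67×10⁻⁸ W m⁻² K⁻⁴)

ΔT ≈ 88.5 K

S = 2420/0.983² = 2504 W m⁻².
T_eq = [S(1−A)/(4σ)]^(1/4) = [2504×0.45/(4×5.67×10⁻⁸)]^(1/4) = 265.5 K.
ΔT = T_surf − T_eq = 354 − 265.5.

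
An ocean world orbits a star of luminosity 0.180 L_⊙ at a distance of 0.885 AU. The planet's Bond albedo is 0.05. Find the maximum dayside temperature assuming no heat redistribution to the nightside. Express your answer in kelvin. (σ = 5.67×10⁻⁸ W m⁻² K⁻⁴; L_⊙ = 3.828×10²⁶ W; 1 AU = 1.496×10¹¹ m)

T_ss ≈ 269 K

d = 0.885 AU = 1.32×10¹¹ m.
L = 0.180 × 3.828×10²⁶ = 6.89×10²⁵ W.
Flux: S = L/(4πd²) = 6.89×10²⁵/(4π×(1.32×10¹¹)²) = 313 W m⁻².
With no redistribution each surface element balances locally: S(1−A) = σT⁴.
T = [313 × 0.95 / 5.67×10⁻⁸]^(1/4) = (5.24×10⁹)^(1/4) = 269 K.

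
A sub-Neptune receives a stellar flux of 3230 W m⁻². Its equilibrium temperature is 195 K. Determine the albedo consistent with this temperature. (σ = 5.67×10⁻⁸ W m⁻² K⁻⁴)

From T_eq⁴ = S(1−A)/(4σ): 1−A = 4σT_eq⁴/S.
1−A = 4 × 5.67×10⁻⁸ × (195)⁴ / 3230 = 0.102.

A ≈ 0.90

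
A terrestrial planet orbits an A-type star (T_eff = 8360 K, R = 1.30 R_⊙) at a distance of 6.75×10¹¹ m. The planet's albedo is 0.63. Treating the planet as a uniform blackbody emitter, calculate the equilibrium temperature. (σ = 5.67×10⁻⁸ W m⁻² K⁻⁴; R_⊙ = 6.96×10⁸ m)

T_eq ≈ 169 K

R_⋆ = 1.30 × 6.96×10⁸ = 9.05×10⁸ m.
L = 4πR_⋆²σT_⋆⁴ = 4π(9.05×10⁸)² × 5.67×10⁻⁸ × (8360)⁴ = 2.85×10²⁷ W.
S = L/(4πd²) = 498 W m⁻².
Energy balance: absorbed = emitted ⇒ πR²·S(1−A) = 4πR²·σT_eq⁴, so T_eq⁴ = S(1−A)/(4σ).
T_eq = [498 × 0.37 / (4 × 5.67×10⁻⁸)]^(1/4) = (8.12×10⁸)^(1/4) = 169 K.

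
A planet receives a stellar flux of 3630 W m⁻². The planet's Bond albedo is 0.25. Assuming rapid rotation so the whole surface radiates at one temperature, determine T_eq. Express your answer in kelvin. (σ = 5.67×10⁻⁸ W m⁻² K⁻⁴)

T_eq ≈ 331 K

Energy balance: absorbed = emitted ⇒ πR²·S(1−A) = 4πR²·σT_eq⁴, so T_eq⁴ = S(1−A)/(4σ).
T_eq = [3630 × 0.75 / (4 × 5.67×10⁻⁸)]^(1/4) = (1.20×10¹⁰)^(1/4) = 331 K.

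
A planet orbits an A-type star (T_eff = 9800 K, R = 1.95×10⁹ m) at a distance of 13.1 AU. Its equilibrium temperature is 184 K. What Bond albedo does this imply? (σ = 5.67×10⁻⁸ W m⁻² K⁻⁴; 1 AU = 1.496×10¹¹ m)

d = 13.1 AU = 1.96×10¹² m.
L = 4πR_⋆²σT_⋆⁴ = 4π(1.95×10⁹)² × 5.67×10⁻⁸ × (9800)⁴ = 2.50×10²⁸ W.
S = L/(4πd²) = 518 W m⁻².
From T_eq⁴ = S(1−A)/(4σ): 1−A = 4σT_eq⁴/S.
1−A = 4 × 5.67×10⁻⁸ × (184)⁴ / 518 = 0.502.

A ≈ 0.50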